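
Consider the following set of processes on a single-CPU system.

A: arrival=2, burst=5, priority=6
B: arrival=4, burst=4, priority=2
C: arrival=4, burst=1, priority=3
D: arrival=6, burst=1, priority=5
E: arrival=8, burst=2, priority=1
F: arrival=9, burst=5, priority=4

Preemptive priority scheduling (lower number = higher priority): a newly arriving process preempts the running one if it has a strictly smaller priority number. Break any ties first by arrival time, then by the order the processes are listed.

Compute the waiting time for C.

Schedule: | idle 0-2 | A 2-4 | B 4-8 | E 8-10 | C 10-11 | F 11-16 | D 16-17 | A 17-20 |
Completion: A=20  B=8  C=11  D=17  E=10  F=16
Waiting(C) = turnaround − burst = 7 − 1 = 6

6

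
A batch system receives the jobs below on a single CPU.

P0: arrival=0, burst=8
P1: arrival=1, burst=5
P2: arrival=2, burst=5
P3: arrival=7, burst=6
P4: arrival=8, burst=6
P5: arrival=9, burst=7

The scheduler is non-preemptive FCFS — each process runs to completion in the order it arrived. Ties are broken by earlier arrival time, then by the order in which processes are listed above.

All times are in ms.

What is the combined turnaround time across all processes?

103

Schedule: | P0 0-8 | P1 8-13 | P2 13-18 | P3 18-24 | P4 24-30 | P5 30-37 |
Completion: P0=8  P1=13  P2=18  P3=24  P4=30  P5=37
Turnaround = completion − arrival: P0=8, P1=12, P2=16, P3=17, P4=22, P5=28
Total turnaround = 8 + 12 + 16 + 17 + 22 + 28 = 103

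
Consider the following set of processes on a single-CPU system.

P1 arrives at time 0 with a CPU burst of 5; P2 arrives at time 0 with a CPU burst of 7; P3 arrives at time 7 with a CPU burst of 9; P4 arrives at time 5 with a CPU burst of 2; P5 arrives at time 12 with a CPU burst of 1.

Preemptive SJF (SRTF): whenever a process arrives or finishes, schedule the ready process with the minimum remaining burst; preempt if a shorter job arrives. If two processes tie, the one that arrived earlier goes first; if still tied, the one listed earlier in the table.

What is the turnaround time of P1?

Schedule: | P1 0-5 | P4 5-7 | P2 7-12 | P5 12-13 | P2 13-15 | P3 15-24 |
Completion: P1=5  P2=15  P3=24  P4=7  P5=13
Turnaround (C−A): P1=5  P2=15  P3=17  P4=2  P5=1
Turnaround(P1) = completion − arrival = 5 − 0 = 5

5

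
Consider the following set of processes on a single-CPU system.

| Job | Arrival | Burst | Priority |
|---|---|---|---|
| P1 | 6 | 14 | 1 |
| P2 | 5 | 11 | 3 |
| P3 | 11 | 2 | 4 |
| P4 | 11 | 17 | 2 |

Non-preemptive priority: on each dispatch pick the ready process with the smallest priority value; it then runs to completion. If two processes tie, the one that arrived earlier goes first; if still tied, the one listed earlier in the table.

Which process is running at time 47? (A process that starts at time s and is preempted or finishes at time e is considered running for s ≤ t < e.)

P3

Gantt: | idle 0-5 | P2 5-16 | P1 16-30 | P4 30-47 | P3 47-49 |
Completion: P1=30  P2=16  P3=49  P4=47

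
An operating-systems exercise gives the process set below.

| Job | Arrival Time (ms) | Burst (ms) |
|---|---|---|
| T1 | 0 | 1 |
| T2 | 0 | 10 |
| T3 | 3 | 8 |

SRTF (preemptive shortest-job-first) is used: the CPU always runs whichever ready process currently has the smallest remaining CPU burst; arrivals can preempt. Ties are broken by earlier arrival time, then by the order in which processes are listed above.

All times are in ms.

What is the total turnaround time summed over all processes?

28

Gantt: | T1 0-1 | T2 1-11 | T3 11-19 |
Completion: T1=1  T2=11  T3=19
Turnaround (C−A): T1=1  T2=11  T3=16
Turnaround = completion − arrival: T1=1, T2=11, T3=16
Total turnaround = 1 + 11 + 16 = 28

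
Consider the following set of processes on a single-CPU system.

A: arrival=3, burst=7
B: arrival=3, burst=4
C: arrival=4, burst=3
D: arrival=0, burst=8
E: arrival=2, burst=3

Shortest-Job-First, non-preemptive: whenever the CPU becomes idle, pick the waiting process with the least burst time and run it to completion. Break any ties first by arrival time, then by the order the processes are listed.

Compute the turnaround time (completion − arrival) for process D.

Gantt: | D 0-8 | E 8-11 | C 11-14 | B 14-18 | A 18-25 |
Completion: A=25  B=18  C=14  D=8  E=11
Turnaround(D) = completion − arrival = 8 − 0 = 8

8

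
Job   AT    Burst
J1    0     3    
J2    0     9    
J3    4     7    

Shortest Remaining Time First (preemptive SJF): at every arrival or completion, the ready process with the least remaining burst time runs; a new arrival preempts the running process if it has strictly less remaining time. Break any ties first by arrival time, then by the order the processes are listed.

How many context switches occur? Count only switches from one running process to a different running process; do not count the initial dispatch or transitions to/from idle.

Schedule: | J1 0-3 | J2 3-4 | J3 4-11 | J2 11-19 |
Completion: J1=3  J2=19  J3=11
Turnaround (C−A): J1=3  J2=19  J3=7

3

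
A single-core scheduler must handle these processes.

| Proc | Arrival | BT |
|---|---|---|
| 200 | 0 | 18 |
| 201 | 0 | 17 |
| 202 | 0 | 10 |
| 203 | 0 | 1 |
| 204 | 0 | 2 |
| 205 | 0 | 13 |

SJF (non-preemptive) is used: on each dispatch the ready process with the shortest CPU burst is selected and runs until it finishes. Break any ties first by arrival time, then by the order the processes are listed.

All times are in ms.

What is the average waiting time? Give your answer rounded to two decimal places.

Schedule: | 203 0-1 | 204 1-3 | 202 3-13 | 205 13-26 | 201 26-43 | 200 43-61 |
Completion: 200=61  201=43  202=13  203=1  204=3  205=26
Waiting times: 200=43, 201=26, 202=3, 203=0, 204=1, 205=13
Average waiting = (43+26+3+0+1+13) / 6 = 86/6 = 14.33

14.33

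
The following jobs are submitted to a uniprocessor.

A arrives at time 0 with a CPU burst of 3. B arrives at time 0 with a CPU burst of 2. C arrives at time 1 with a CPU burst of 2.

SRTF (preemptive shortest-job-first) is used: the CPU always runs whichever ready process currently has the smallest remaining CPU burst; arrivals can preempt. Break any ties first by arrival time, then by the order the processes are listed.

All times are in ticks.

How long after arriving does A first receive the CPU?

Schedule: | B 0-2 | C 2-4 | A 4-7 |
Completion: A=7  B=2  C=4
Response(A) = first start − arrival = 4 − 0 = 4

4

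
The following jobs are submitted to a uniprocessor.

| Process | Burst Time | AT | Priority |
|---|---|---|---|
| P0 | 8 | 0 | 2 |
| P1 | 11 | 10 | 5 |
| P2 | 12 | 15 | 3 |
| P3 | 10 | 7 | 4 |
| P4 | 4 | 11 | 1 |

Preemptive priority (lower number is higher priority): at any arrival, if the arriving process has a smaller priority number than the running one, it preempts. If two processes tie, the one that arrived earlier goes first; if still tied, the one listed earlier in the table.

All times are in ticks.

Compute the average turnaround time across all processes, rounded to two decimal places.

Gantt: | P0 0-8 | P3 8-11 | P4 11-15 | P2 15-27 | P3 27-34 | P1 34-45 |
Completion: P0=8  P1=45  P2=27  P3=34  P4=15
Turnaround (C−A): P0=8  P1=35  P2=12  P3=27  P4=4
Turnaround times: P0=8, P1=35, P2=12, P3=27, P4=4
Average turnaround = (8+35+12+27+4) / 5 = 86/5 = 17.20

17.20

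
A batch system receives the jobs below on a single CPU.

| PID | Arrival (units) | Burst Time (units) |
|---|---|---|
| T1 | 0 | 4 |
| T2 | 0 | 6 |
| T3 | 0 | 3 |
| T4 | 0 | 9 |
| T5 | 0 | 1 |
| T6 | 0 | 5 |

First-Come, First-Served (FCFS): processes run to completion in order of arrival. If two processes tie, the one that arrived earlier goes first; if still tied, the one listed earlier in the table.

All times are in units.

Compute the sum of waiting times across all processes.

Timeline: | T1 0-4 | T2 4-10 | T3 10-13 | T4 13-22 | T5 22-23 | T6 23-28 |
Completion: T1=4  T2=10  T3=13  T4=22  T5=23  T6=28
Turnaround (C−A): T1=4  T2=10  T3=13  T4=22  T5=23  T6=28
Waiting = turnaround − burst: T1=0, T2=4, T3=10, T4=13, T5=22, T6=23
Total waiting = 0 + 4 + 10 + 13 + 22 + 23 = 72

72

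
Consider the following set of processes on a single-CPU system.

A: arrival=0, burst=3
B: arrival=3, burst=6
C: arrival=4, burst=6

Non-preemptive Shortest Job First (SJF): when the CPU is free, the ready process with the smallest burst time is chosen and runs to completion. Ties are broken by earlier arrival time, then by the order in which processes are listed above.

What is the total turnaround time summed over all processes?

Gantt: | A 0-3 | B 3-9 | C 9-15 |
Completion: A=3  B=9  C=15
Turnaround (C−A): A=3  B=6  C=11
Turnaround = completion − arrival: A=3, B=6, C=11
Total turnaround = 3 + 6 + 11 = 20

20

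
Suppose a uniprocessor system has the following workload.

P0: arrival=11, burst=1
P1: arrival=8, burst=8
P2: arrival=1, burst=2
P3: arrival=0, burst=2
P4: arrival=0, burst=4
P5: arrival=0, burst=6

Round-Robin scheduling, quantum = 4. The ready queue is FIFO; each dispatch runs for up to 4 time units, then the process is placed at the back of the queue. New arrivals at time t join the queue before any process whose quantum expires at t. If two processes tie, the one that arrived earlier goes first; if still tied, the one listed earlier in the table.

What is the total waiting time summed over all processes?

Timeline: | P3 0-2 | P4 2-6 | P5 6-10 | P2 10-12 | P1 12-16 | P5 16-18 | P0 18-19 | P1 19-23 |
Completion: P0=19  P1=23  P2=12  P3=2  P4=6  P5=18
Waiting = turnaround − burst: P0=7, P1=7, P2=9, P3=0, P4=2, P5=12
Total waiting = 7 + 7 + 9 + 0 + 2 + 12 = 37

37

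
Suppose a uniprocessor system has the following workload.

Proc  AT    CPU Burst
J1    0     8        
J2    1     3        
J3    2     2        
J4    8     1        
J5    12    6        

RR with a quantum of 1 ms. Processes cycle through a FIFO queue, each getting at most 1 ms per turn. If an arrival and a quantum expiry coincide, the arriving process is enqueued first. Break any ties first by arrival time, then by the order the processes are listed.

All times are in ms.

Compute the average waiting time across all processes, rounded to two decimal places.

3.60

Timeline: | J1 0-1 | J2 1-2 | J1 2-3 | J3 3-4 | J2 4-5 | J1 5-6 | J3 6-7 | J2 7-8 | J1 8-9 | J4 9-10 | J1 10-12 | J5 12-13 | J1 13-14 | J5 14-15 | J1 15-16 | J5 16-20 |
Completion: J1=16  J2=8  J3=7  J4=10  J5=20
Waiting times: J1=8, J2=4, J3=3, J4=1, J5=2
Average waiting = (8+4+3+1+2) / 5 = 18/5 = 3.60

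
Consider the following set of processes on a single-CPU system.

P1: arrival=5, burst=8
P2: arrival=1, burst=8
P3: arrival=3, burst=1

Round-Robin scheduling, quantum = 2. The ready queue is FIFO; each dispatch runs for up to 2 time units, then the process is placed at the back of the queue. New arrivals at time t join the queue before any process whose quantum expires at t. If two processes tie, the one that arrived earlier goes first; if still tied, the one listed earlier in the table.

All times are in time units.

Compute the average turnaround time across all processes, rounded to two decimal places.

Schedule: | idle 0-1 | P2 1-3 | P3 3-4 | P2 4-6 | P1 6-8 | P2 8-10 | P1 10-12 | P2 12-14 | P1 14-18 |
Completion: P1=18  P2=14  P3=4
Turnaround (C−A): P1=13  P2=13  P3=1
Turnaround times: P1=13, P2=13, P3=1
Average turnaround = (13+13+1) / 3 = 27/3 = 9.00

9.00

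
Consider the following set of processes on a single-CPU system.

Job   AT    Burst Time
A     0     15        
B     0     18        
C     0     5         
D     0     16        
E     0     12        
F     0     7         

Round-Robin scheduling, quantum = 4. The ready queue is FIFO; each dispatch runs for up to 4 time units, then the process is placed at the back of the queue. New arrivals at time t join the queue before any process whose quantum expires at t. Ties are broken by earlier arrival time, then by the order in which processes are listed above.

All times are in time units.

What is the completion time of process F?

Schedule: | A 0-4 | B 4-8 | C 8-12 | D 12-16 | E 16-20 | F 20-24 | A 24-28 | B 28-32 | C 32-33 | D 33-37 | E 37-41 | F 41-44 | A 44-48 | B 48-52 | D 52-56 | E 56-60 | A 60-63 | B 63-67 | D 67-71 | B 71-73 |
Completion: A=63  B=73  C=33  D=71  E=60  F=44

44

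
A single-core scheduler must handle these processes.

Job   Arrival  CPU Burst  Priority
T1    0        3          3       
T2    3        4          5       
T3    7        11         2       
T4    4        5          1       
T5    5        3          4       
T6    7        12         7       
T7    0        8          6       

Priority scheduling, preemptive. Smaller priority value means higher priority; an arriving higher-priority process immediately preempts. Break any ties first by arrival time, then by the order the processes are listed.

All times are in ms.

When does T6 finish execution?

Schedule: | T1 0-3 | T2 3-4 | T4 4-9 | T3 9-20 | T5 20-23 | T2 23-26 | T7 26-34 | T6 34-46 |
Completion: T1=3  T2=26  T3=20  T4=9  T5=23  T6=46  T7=34

46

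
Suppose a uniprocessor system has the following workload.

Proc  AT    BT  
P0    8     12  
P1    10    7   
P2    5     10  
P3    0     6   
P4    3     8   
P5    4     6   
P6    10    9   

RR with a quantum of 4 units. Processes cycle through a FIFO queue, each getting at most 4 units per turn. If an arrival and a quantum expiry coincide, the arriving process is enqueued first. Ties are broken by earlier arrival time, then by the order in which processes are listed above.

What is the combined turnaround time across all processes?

251

Timeline: | P3 0-4 | P4 4-8 | P5 8-12 | P3 12-14 | P2 14-18 | P0 18-22 | P4 22-26 | P1 26-30 | P6 30-34 | P5 34-36 | P2 36-40 | P0 40-44 | P1 44-47 | P6 47-51 | P2 51-53 | P0 53-57 | P6 57-58 |
Completion: P0=57  P1=47  P2=53  P3=14  P4=26  P5=36  P6=58
Turnaround (C−A): P0=49  P1=37  P2=48  P3=14  P4=23  P5=32  P6=48
Turnaround = completion − arrival: P0=49, P1=37, P2=48, P3=14, P4=23, P5=32, P6=48
Total turnaround = 49 + 37 + 48 + 14 + 23 + 32 + 48 = 251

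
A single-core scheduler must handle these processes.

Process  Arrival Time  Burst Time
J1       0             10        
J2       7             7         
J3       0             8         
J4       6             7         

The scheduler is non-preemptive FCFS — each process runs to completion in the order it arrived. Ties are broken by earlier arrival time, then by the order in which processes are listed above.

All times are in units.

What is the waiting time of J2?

Schedule: | J1 0-10 | J3 10-18 | J4 18-25 | J2 25-32 |
Completion: J1=10  J2=32  J3=18  J4=25
Turnaround (C−A): J1=10  J2=25  J3=18  J4=19
Waiting(J2) = turnaround − burst = 25 − 7 = 18

18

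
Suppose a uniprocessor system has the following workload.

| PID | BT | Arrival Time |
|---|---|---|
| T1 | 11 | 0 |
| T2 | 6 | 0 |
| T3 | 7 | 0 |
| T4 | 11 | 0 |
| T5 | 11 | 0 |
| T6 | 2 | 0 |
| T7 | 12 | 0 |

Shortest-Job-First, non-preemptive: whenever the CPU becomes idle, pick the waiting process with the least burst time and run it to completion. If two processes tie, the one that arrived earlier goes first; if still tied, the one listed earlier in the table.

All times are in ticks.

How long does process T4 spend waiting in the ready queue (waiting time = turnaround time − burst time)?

26

Schedule: | T6 0-2 | T2 2-8 | T3 8-15 | T1 15-26 | T4 26-37 | T5 37-48 | T7 48-60 |
Completion: T1=26  T2=8  T3=15  T4=37  T5=48  T6=2  T7=60
Waiting(T4) = turnaround − burst = 37 − 11 = 26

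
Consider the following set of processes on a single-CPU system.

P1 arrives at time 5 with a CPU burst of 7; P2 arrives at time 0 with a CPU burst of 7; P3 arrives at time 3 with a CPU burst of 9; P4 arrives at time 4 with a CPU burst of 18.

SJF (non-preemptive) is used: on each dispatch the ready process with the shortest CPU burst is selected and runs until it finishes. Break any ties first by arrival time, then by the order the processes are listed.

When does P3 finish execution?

Gantt: | P2 0-7 | P1 7-14 | P3 14-23 | P4 23-41 |
Completion: P1=14  P2=7  P3=23  P4=41
Turnaround (C−A): P1=9  P2=7  P3=20  P4=37

23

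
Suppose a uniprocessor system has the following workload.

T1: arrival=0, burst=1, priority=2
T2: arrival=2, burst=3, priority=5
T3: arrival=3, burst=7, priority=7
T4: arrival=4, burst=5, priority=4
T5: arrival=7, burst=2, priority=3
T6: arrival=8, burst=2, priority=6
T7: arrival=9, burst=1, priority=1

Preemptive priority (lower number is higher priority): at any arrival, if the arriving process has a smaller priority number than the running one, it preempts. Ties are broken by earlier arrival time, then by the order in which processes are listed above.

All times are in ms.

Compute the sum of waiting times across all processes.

Timeline: | T1 0-1 | idle 1-2 | T2 2-4 | T4 4-7 | T5 7-9 | T7 9-10 | T4 10-12 | T2 12-13 | T6 13-15 | T3 15-22 |
Completion: T1=1  T2=13  T3=22  T4=12  T5=9  T6=15  T7=10
Turnaround (C−A): T1=1  T2=11  T3=19  T4=8  T5=2  T6=7  T7=1
Waiting = turnaround − burst: T1=0, T2=8, T3=12, T4=3, T5=0, T6=5, T7=0
Total waiting = 0 + 8 + 12 + 3 + 0 + 5 + 0 = 28

28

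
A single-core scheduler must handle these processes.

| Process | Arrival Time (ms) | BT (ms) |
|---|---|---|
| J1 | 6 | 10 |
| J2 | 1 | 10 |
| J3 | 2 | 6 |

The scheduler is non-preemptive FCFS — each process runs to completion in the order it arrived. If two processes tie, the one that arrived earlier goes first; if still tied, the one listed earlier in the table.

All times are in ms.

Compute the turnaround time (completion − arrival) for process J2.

10

Schedule: | idle 0-1 | J2 1-11 | J3 11-17 | J1 17-27 |
Completion: J1=27  J2=11  J3=17
Turnaround (C−A): J1=21  J2=10  J3=15
Turnaround(J2) = completion − arrival = 11 − 1 = 10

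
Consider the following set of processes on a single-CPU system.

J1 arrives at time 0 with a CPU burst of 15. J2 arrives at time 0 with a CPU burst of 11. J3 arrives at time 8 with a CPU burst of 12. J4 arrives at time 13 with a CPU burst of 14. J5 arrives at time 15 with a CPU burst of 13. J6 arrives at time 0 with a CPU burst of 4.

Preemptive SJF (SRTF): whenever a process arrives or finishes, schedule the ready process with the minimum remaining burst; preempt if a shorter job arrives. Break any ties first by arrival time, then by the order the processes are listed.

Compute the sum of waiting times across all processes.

104

Gantt: | J6 0-4 | J2 4-15 | J3 15-27 | J5 27-40 | J4 40-54 | J1 54-69 |
Completion: J1=69  J2=15  J3=27  J4=54  J5=40  J6=4
Waiting = turnaround − burst: J1=54, J2=4, J3=7, J4=27, J5=12, J6=0
Total waiting = 54 + 4 + 7 + 27 + 12 + 0 = 104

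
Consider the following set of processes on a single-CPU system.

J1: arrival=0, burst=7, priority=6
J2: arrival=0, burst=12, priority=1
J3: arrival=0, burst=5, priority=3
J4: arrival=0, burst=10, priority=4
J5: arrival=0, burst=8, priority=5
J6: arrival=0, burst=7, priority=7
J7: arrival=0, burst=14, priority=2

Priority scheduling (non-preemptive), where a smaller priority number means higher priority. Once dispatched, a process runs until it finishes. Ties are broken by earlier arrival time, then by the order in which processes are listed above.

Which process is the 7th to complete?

J6

Schedule: | J2 0-12 | J7 12-26 | J3 26-31 | J4 31-41 | J5 41-49 | J1 49-56 | J6 56-63 |
Completion: J1=56  J2=12  J3=31  J4=41  J5=49  J6=63  J7=26
Turnaround (C−A): J1=56  J2=12  J3=31  J4=41  J5=49  J6=63  J7=26
Finish order: J2 → J7 → J3 → J4 → J5 → J1 → J6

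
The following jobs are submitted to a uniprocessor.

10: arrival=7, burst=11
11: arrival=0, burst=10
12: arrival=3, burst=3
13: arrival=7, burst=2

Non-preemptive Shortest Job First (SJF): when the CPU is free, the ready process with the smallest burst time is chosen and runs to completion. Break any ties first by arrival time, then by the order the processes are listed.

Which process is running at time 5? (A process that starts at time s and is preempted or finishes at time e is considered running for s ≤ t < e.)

11

Schedule: | 11 0-10 | 13 10-12 | 12 12-15 | 10 15-26 |
Completion: 10=26  11=10  12=15  13=12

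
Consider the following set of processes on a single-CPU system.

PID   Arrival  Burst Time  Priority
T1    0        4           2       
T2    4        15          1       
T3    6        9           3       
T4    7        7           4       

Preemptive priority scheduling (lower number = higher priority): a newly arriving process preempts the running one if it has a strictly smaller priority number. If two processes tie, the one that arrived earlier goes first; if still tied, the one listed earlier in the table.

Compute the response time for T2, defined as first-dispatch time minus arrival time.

Schedule: | T1 0-4 | T2 4-19 | T3 19-28 | T4 28-35 |
Completion: T1=4  T2=19  T3=28  T4=35
Response(T2) = first start − arrival = 4 − 4 = 0

0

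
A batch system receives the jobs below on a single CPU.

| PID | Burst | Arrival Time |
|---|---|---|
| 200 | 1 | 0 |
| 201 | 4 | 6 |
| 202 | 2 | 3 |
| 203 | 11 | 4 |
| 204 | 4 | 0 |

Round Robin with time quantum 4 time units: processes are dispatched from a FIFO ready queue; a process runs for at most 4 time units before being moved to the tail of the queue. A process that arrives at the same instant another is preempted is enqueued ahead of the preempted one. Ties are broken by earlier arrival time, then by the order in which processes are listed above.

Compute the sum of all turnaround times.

Schedule: | 200 0-1 | 204 1-5 | 202 5-7 | 203 7-11 | 201 11-15 | 203 15-22 |
Completion: 200=1  201=15  202=7  203=22  204=5
Turnaround (C−A): 200=1  201=9  202=4  203=18  204=5
Turnaround = completion − arrival: 200=1, 201=9, 202=4, 203=18, 204=5
Total turnaround = 1 + 9 + 4 + 18 + 5 = 37

37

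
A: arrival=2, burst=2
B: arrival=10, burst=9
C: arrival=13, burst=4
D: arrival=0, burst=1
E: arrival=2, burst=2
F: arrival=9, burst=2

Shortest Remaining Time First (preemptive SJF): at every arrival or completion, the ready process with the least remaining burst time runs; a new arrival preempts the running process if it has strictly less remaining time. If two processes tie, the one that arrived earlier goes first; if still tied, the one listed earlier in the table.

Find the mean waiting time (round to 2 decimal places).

1.17

Schedule: | D 0-1 | idle 1-2 | A 2-4 | E 4-6 | idle 6-9 | F 9-11 | B 11-13 | C 13-17 | B 17-24 |
Completion: A=4  B=24  C=17  D=1  E=6  F=11
Waiting times: A=0, B=5, C=0, D=0, E=2, F=0
Average waiting = (0+5+0+0+2+0) / 6 = 7/6 = 1.17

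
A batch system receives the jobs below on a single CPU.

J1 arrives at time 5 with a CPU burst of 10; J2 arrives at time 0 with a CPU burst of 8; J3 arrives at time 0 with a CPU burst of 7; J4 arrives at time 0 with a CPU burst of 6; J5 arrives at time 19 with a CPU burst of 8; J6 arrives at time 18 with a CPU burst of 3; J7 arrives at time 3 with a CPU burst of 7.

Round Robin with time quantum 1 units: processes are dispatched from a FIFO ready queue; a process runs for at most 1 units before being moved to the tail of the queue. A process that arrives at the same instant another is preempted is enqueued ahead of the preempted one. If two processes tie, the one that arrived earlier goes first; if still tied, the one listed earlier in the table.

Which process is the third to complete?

J6

Gantt: | J2 0-1 | J3 1-2 | J4 2-3 | J2 3-4 | J3 4-5 | J7 5-6 | J4 6-7 | J2 7-8 | J1 8-9 | J3 9-10 | J7 10-11 | J4 11-12 | J2 12-13 | J1 13-14 | J3 14-15 | J7 15-16 | J4 16-17 | J2 17-18 | J1 18-19 | J3 19-20 | J7 20-21 | J4 21-22 | J6 22-23 | J2 23-24 | J5 24-25 | J1 25-26 | J3 26-27 | J7 27-28 | J4 28-29 | J6 29-30 | J2 30-31 | J5 31-32 | J1 32-33 | J3 33-34 | J7 34-35 | J6 35-36 | J2 36-37 | J5 37-38 | J1 38-39 | J7 39-40 | J5 40-41 | J1 41-42 | J5 42-43 | J1 43-44 | J5 44-45 | J1 45-46 | J5 46-47 | J1 47-48 | J5 48-49 |
Completion: J1=48  J2=37  J3=34  J4=29  J5=49  J6=36  J7=40
Finish order: J4 → J3 → J6 → J2 → J7 → J1 → J5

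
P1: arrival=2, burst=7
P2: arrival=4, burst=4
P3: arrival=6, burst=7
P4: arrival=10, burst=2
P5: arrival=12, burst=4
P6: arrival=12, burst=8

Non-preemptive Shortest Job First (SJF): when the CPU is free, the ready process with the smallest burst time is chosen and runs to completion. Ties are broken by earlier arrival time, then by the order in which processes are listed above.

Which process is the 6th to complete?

P6

Schedule: | idle 0-2 | P1 2-9 | P2 9-13 | P4 13-15 | P5 15-19 | P3 19-26 | P6 26-34 |
Completion: P1=9  P2=13  P3=26  P4=15  P5=19  P6=34
Finish order: P1 → P2 → P4 → P5 → P3 → P6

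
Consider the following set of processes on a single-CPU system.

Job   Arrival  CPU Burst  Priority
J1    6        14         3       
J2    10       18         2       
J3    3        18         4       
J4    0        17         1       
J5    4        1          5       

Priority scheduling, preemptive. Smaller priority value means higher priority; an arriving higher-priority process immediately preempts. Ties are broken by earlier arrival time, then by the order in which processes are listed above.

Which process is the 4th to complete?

Gantt: | J4 0-17 | J2 17-35 | J1 35-49 | J3 49-67 | J5 67-68 |
Completion: J1=49  J2=35  J3=67  J4=17  J5=68
Turnaround (C−A): J1=43  J2=25  J3=64  J4=17  J5=64
Finish order: J4 → J2 → J1 → J3 → J5

J3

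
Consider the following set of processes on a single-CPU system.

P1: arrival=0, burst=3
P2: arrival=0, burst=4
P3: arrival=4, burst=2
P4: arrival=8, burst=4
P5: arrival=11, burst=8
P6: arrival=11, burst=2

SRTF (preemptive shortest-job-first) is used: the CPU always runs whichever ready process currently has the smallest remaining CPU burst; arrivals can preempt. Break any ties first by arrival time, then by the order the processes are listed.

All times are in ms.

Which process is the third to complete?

P2

Schedule: | P1 0-3 | P2 3-4 | P3 4-6 | P2 6-9 | P4 9-13 | P6 13-15 | P5 15-23 |
Completion: P1=3  P2=9  P3=6  P4=13  P5=23  P6=15
Finish order: P1 → P3 → P2 → P4 → P6 → P5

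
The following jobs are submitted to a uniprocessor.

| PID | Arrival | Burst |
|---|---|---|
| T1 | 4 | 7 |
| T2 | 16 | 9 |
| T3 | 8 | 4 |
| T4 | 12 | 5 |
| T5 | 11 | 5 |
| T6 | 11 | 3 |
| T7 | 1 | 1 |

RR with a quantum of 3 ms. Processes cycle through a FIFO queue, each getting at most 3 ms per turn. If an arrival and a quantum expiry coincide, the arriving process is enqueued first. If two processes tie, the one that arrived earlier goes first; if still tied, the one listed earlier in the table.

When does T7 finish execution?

Gantt: | idle 0-1 | T7 1-2 | idle 2-4 | T1 4-10 | T3 10-13 | T1 13-14 | T5 14-17 | T6 17-20 | T4 20-23 | T3 23-24 | T2 24-27 | T5 27-29 | T4 29-31 | T2 31-37 |
Completion: T1=14  T2=37  T3=24  T4=31  T5=29  T6=20  T7=2
Turnaround (C−A): T1=10  T2=21  T3=16  T4=19  T5=18  T6=9  T7=1

2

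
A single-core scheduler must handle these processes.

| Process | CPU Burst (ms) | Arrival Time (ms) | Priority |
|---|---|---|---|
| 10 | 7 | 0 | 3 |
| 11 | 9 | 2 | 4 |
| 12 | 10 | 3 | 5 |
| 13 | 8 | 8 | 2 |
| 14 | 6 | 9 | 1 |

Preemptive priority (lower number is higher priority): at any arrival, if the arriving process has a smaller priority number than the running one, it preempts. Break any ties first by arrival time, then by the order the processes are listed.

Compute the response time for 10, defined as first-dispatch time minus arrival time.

0

Schedule: | 10 0-7 | 11 7-8 | 13 8-9 | 14 9-15 | 13 15-22 | 11 22-30 | 12 30-40 |
Completion: 10=7  11=30  12=40  13=22  14=15
Turnaround (C−A): 10=7  11=28  12=37  13=14  14=6
Response(10) = first start − arrival = 0 − 0 = 0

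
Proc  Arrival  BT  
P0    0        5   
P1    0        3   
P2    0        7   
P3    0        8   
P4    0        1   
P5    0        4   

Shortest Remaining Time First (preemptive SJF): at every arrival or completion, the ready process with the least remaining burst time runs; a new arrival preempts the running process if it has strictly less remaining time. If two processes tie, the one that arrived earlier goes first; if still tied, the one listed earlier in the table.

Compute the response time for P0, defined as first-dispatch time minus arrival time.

Gantt: | P4 0-1 | P1 1-4 | P5 4-8 | P0 8-13 | P2 13-20 | P3 20-28 |
Completion: P0=13  P1=4  P2=20  P3=28  P4=1  P5=8
Turnaround (C−A): P0=13  P1=4  P2=20  P3=28  P4=1  P5=8
Response(P0) = first start − arrival = 8 − 0 = 8

8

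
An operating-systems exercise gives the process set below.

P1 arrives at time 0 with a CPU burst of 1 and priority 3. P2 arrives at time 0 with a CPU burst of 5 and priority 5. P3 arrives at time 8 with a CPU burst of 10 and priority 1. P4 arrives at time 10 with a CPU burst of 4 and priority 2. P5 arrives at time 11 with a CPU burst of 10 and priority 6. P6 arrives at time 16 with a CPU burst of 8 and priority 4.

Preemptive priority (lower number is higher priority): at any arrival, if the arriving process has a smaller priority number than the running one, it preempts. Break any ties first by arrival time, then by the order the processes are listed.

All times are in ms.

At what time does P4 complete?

22

Timeline: | P1 0-1 | P2 1-6 | idle 6-8 | P3 8-18 | P4 18-22 | P6 22-30 | P5 30-40 |
Completion: P1=1  P2=6  P3=18  P4=22  P5=40  P6=30
Turnaround (C−A): P1=1  P2=6  P3=10  P4=12  P5=29  P6=14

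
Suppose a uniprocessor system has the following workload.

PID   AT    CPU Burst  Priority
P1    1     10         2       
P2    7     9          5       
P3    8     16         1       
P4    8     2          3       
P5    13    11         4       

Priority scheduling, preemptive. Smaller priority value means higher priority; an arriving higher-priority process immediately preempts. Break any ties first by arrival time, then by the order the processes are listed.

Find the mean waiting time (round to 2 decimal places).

Gantt: | idle 0-1 | P1 1-8 | P3 8-24 | P1 24-27 | P4 27-29 | P5 29-40 | P2 40-49 |
Completion: P1=27  P2=49  P3=24  P4=29  P5=40
Turnaround (C−A): P1=26  P2=42  P3=16  P4=21  P5=27
Waiting times: P1=16, P2=33, P3=0, P4=19, P5=16
Average waiting = (16+33+0+19+16) / 5 = 84/5 = 16.80

16.80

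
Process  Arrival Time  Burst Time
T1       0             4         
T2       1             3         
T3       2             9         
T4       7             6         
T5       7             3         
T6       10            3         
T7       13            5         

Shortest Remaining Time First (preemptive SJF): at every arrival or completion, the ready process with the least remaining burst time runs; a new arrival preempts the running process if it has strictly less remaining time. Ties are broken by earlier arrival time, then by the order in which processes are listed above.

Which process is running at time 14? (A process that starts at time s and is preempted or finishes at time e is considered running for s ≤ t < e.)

Gantt: | T1 0-4 | T2 4-7 | T5 7-10 | T6 10-13 | T7 13-18 | T4 18-24 | T3 24-33 |
Completion: T1=4  T2=7  T3=33  T4=24  T5=10  T6=13  T7=18

T7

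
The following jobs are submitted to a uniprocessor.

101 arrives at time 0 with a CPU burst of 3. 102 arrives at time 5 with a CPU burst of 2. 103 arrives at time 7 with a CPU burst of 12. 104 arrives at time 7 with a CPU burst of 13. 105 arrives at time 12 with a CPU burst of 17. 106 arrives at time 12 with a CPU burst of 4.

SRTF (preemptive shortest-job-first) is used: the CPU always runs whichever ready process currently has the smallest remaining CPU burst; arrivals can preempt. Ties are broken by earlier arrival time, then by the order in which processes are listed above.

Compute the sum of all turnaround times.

Gantt: | 101 0-3 | idle 3-5 | 102 5-7 | 103 7-12 | 106 12-16 | 103 16-23 | 104 23-36 | 105 36-53 |
Completion: 101=3  102=7  103=23  104=36  105=53  106=16
Turnaround (C−A): 101=3  102=2  103=16  104=29  105=41  106=4
Turnaround = completion − arrival: 101=3, 102=2, 103=16, 104=29, 105=41, 106=4
Total turnaround = 3 + 2 + 16 + 29 + 41 + 4 = 95

95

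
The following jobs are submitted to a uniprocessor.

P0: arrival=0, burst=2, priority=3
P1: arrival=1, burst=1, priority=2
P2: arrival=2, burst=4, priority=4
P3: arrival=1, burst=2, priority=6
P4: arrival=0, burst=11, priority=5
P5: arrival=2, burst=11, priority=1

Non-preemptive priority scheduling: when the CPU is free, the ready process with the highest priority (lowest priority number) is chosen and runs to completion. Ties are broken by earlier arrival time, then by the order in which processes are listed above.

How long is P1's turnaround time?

13

Gantt: | P0 0-2 | P5 2-13 | P1 13-14 | P2 14-18 | P4 18-29 | P3 29-31 |
Completion: P0=2  P1=14  P2=18  P3=31  P4=29  P5=13
Turnaround(P1) = completion − arrival = 14 − 1 = 13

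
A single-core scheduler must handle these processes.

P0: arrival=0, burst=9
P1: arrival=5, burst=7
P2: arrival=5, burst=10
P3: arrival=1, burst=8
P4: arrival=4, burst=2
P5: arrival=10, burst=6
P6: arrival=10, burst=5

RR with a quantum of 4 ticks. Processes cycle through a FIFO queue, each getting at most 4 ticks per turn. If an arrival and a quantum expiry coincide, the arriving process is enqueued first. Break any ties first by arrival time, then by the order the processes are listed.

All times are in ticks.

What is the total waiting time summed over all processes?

163

Timeline: | P0 0-4 | P3 4-8 | P4 8-10 | P0 10-14 | P1 14-18 | P2 18-22 | P3 22-26 | P5 26-30 | P6 30-34 | P0 34-35 | P1 35-38 | P2 38-42 | P5 42-44 | P6 44-45 | P2 45-47 |
Completion: P0=35  P1=38  P2=47  P3=26  P4=10  P5=44  P6=45
Turnaround (C−A): P0=35  P1=33  P2=42  P3=25  P4=6  P5=34  P6=35
Waiting = turnaround − burst: P0=26, P1=26, P2=32, P3=17, P4=4, P5=28, P6=30
Total waiting = 26 + 26 + 32 + 17 + 4 + 28 + 30 = 163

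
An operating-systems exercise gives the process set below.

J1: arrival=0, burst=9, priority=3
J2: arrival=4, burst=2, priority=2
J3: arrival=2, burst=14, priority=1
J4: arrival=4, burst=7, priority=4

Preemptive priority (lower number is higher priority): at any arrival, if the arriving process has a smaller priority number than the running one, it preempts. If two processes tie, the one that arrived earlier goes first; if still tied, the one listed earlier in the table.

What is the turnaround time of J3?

Gantt: | J1 0-2 | J3 2-16 | J2 16-18 | J1 18-25 | J4 25-32 |
Completion: J1=25  J2=18  J3=16  J4=32
Turnaround(J3) = completion − arrival = 16 − 2 = 14

14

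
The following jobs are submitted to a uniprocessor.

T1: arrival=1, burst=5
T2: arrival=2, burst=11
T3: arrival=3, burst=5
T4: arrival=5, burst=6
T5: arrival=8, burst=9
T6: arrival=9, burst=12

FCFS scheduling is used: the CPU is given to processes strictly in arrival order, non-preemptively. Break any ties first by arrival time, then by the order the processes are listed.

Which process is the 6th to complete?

T6

Gantt: | idle 0-1 | T1 1-6 | T2 6-17 | T3 17-22 | T4 22-28 | T5 28-37 | T6 37-49 |
Completion: T1=6  T2=17  T3=22  T4=28  T5=37  T6=49
Finish order: T1 → T2 → T3 → T4 → T5 → T6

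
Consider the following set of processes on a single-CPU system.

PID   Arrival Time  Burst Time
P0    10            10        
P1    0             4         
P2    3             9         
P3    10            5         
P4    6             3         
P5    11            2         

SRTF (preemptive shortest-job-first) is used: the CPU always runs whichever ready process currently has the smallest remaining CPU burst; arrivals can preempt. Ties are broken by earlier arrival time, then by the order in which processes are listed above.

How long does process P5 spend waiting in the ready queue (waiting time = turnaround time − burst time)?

0

Gantt: | P1 0-4 | P2 4-6 | P4 6-9 | P2 9-10 | P3 10-11 | P5 11-13 | P3 13-17 | P2 17-23 | P0 23-33 |
Completion: P0=33  P1=4  P2=23  P3=17  P4=9  P5=13
Waiting(P5) = turnaround − burst = 2 − 2 = 0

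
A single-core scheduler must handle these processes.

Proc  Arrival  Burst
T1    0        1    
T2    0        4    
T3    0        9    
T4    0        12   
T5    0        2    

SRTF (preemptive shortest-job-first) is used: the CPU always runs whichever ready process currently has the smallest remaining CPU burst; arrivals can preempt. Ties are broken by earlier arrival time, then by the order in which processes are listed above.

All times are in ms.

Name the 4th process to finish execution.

Schedule: | T1 0-1 | T5 1-3 | T2 3-7 | T3 7-16 | T4 16-28 |
Completion: T1=1  T2=7  T3=16  T4=28  T5=3
Turnaround (C−A): T1=1  T2=7  T3=16  T4=28  T5=3
Finish order: T1 → T5 → T2 → T3 → T4

T3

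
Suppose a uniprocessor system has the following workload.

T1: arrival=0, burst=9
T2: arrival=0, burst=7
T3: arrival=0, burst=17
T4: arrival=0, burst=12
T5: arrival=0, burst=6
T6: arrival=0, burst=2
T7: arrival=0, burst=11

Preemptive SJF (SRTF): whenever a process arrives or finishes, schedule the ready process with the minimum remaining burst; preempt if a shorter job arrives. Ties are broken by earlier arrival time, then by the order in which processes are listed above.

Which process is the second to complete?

T5

Timeline: | T6 0-2 | T5 2-8 | T2 8-15 | T1 15-24 | T7 24-35 | T4 35-47 | T3 47-64 |
Completion: T1=24  T2=15  T3=64  T4=47  T5=8  T6=2  T7=35
Finish order: T6 → T5 → T2 → T1 → T7 → T4 → T3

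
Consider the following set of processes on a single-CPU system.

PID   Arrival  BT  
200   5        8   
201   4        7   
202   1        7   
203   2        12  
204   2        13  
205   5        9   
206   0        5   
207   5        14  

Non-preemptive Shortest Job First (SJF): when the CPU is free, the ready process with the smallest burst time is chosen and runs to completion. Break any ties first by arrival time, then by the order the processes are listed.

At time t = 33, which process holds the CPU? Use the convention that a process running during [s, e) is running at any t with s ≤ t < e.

205

Timeline: | 206 0-5 | 202 5-12 | 201 12-19 | 200 19-27 | 205 27-36 | 203 36-48 | 204 48-61 | 207 61-75 |
Completion: 200=27  201=19  202=12  203=48  204=61  205=36  206=5  207=75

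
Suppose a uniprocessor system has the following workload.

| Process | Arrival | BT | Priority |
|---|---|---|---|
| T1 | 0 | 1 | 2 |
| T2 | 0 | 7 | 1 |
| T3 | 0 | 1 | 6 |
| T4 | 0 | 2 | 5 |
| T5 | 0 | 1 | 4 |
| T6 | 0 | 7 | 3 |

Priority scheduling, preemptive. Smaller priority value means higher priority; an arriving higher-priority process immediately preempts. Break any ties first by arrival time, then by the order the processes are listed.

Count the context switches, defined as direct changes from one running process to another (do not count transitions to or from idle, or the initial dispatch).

Schedule: | T2 0-7 | T1 7-8 | T6 8-15 | T5 15-16 | T4 16-18 | T3 18-19 |
Completion: T1=8  T2=7  T3=19  T4=18  T5=16  T6=15
Turnaround (C−A): T1=8  T2=7  T3=19  T4=18  T5=16  T6=15

5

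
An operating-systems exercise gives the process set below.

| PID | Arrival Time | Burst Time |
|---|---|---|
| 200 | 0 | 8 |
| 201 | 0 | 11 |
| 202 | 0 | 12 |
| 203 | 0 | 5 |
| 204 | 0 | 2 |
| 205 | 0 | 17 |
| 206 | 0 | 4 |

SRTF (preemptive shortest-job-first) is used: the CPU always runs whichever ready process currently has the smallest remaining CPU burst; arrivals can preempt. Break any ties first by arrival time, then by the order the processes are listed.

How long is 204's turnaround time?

2

Timeline: | 204 0-2 | 206 2-6 | 203 6-11 | 200 11-19 | 201 19-30 | 202 30-42 | 205 42-59 |
Completion: 200=19  201=30  202=42  203=11  204=2  205=59  206=6
Turnaround (C−A): 200=19  201=30  202=42  203=11  204=2  205=59  206=6
Turnaround(204) = completion − arrival = 2 − 0 = 2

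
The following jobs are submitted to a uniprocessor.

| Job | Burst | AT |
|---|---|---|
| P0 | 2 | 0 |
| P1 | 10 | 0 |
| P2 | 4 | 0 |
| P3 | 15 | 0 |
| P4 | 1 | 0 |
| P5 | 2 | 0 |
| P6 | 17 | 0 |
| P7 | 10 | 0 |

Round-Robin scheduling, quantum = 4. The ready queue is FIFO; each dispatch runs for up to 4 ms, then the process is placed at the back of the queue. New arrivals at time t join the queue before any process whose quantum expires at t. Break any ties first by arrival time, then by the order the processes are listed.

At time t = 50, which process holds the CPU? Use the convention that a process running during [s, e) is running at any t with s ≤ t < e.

Timeline: | P0 0-2 | P1 2-6 | P2 6-10 | P3 10-14 | P4 14-15 | P5 15-17 | P6 17-21 | P7 21-25 | P1 25-29 | P3 29-33 | P6 33-37 | P7 37-41 | P1 41-43 | P3 43-47 | P6 47-51 | P7 51-53 | P3 53-56 | P6 56-61 |
Completion: P0=2  P1=43  P2=10  P3=56  P4=15  P5=17  P6=61  P7=53

P6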